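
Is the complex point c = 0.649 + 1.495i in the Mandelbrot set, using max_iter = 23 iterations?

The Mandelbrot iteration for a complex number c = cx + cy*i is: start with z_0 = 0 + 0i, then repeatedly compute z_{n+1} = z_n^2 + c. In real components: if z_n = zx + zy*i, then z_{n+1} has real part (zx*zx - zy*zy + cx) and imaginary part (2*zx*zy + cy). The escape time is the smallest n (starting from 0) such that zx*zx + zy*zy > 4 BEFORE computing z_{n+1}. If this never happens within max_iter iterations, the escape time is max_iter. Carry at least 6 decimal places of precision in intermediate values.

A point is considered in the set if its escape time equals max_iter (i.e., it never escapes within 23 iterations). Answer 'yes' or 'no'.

Answer: no

Derivation:
z_0 = 0 + 0i, c = 0.6490 + 1.4950i
Iter 1: z = 0.6490 + 1.4950i, |z|^2 = 2.6562
Iter 2: z = -1.1648 + 3.4355i, |z|^2 = 13.1595
Escaped at iteration 2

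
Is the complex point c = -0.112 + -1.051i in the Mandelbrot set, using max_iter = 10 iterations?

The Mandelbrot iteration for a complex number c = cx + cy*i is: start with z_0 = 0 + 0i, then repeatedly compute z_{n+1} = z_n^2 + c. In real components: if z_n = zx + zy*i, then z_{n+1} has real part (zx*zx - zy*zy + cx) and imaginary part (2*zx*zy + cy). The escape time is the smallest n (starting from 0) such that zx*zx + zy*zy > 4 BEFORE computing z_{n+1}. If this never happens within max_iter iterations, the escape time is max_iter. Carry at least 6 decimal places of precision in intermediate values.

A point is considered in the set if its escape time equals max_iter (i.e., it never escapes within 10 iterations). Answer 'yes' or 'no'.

z_0 = 0 + 0i, c = -0.1120 + -1.0510i
Iter 1: z = -0.1120 + -1.0510i, |z|^2 = 1.1171
Iter 2: z = -1.2041 + -0.8156i, |z|^2 = 2.1149
Iter 3: z = 0.6726 + 0.9130i, |z|^2 = 1.2859
Iter 4: z = -0.4932 + 0.1771i, |z|^2 = 0.2746
Iter 5: z = 0.0999 + -1.2257i, |z|^2 = 1.5124
Iter 6: z = -1.6045 + -1.2958i, |z|^2 = 4.2534
Escaped at iteration 6

Answer: no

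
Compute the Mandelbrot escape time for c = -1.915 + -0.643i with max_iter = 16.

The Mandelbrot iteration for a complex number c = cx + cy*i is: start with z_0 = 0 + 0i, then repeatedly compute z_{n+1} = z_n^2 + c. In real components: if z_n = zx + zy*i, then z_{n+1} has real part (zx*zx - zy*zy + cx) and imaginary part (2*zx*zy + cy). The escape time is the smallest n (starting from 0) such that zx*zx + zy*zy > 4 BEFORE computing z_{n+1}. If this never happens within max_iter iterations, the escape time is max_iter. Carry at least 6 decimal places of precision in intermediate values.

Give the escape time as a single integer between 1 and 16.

z_0 = 0 + 0i, c = -1.9150 + -0.6430i
Iter 1: z = -1.9150 + -0.6430i, |z|^2 = 4.0807
Escaped at iteration 1

Answer: 1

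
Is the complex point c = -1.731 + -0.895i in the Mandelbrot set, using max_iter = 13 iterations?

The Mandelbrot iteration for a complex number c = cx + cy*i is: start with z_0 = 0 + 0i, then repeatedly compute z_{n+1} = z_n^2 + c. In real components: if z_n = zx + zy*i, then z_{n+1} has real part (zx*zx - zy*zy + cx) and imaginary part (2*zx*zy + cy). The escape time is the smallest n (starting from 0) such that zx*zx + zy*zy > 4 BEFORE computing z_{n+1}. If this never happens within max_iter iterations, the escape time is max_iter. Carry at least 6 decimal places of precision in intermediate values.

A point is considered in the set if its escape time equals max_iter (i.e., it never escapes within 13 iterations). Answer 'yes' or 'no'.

Answer: no

Derivation:
z_0 = 0 + 0i, c = -1.7310 + -0.8950i
Iter 1: z = -1.7310 + -0.8950i, |z|^2 = 3.7974
Iter 2: z = 0.4643 + 2.2035i, |z|^2 = 5.0710
Escaped at iteration 2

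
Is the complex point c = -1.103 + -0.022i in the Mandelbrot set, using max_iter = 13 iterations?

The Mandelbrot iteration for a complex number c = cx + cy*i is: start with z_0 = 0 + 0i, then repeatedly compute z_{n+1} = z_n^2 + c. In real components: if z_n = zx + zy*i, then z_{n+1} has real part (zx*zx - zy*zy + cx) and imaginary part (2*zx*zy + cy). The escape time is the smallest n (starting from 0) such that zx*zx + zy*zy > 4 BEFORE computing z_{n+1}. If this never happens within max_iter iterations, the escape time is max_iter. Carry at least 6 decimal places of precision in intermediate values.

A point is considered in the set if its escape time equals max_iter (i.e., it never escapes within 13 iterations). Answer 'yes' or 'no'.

z_0 = 0 + 0i, c = -1.1030 + -0.0220i
Iter 1: z = -1.1030 + -0.0220i, |z|^2 = 1.2171
Iter 2: z = 0.1131 + 0.0265i, |z|^2 = 0.0135
Iter 3: z = -1.0909 + -0.0160i, |z|^2 = 1.1903
Iter 4: z = 0.0868 + 0.0129i, |z|^2 = 0.0077
Iter 5: z = -1.0956 + -0.0198i, |z|^2 = 1.2008
Iter 6: z = 0.0970 + 0.0213i, |z|^2 = 0.0099
Iter 7: z = -1.0940 + -0.0179i, |z|^2 = 1.1972
Iter 8: z = 0.0936 + 0.0171i, |z|^2 = 0.0091
Iter 9: z = -1.0945 + -0.0188i, |z|^2 = 1.1983
Iter 10: z = 0.0946 + 0.0192i, |z|^2 = 0.0093
Iter 11: z = -1.0944 + -0.0184i, |z|^2 = 1.1981
Iter 12: z = 0.0944 + 0.0182i, |z|^2 = 0.0092
Did not escape in 13 iterations → in set

Answer: yes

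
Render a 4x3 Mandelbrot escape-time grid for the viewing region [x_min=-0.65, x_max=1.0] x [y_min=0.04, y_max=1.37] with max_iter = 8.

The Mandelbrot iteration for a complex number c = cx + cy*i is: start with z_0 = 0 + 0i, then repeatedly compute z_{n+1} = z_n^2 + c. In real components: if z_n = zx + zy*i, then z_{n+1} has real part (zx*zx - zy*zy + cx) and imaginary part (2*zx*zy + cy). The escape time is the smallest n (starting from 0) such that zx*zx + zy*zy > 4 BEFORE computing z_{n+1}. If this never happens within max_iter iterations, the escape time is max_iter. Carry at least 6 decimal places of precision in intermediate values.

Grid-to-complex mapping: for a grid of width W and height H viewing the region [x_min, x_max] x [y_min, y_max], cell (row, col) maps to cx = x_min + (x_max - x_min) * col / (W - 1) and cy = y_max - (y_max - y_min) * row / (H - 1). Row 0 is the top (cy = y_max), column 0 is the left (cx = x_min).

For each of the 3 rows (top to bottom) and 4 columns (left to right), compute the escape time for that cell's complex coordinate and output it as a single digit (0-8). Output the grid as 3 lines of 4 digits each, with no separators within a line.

Answer: 2222
6842
8862

Derivation:
(row=0, col=0): c = -0.6500 + 1.3700i → escape time 2
(row=0, col=1): c = -0.1000 + 1.3700i → escape time 2
(row=0, col=2): c = 0.4500 + 1.3700i → escape time 2
(row=0, col=3): c = 1.0000 + 1.3700i → escape time 2
(row=1, col=0): c = -0.6500 + 0.7050i → escape time 6
(row=1, col=1): c = -0.1000 + 0.7050i → escape time 8
(row=1, col=2): c = 0.4500 + 0.7050i → escape time 4
(row=1, col=3): c = 1.0000 + 0.7050i → escape time 2
(row=2, col=0): c = -0.6500 + 0.0400i → escape time 8
(row=2, col=1): c = -0.1000 + 0.0400i → escape time 8
(row=2, col=2): c = 0.4500 + 0.0400i → escape time 6
(row=2, col=3): c = 1.0000 + 0.0400i → escape time 2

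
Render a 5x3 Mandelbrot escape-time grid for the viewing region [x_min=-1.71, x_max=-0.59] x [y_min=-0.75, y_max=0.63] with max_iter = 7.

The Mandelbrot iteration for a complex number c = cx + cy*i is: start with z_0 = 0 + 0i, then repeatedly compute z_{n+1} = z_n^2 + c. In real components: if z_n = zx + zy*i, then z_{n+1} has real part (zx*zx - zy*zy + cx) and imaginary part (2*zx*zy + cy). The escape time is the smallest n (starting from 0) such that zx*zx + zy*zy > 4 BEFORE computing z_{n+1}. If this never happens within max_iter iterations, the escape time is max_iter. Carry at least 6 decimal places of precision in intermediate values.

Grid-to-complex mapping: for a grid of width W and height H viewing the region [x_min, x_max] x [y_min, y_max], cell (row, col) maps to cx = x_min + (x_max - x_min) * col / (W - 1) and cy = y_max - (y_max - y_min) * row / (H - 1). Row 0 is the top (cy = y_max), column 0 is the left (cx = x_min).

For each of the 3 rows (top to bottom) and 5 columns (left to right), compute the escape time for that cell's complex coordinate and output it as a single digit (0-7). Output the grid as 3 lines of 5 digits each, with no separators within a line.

(row=0, col=0): c = -1.7100 + 0.6300i → escape time 3
(row=0, col=1): c = -1.4300 + 0.6300i → escape time 3
(row=0, col=2): c = -1.1500 + 0.6300i → escape time 3
(row=0, col=3): c = -0.8700 + 0.6300i → escape time 5
(row=0, col=4): c = -0.5900 + 0.6300i → escape time 7
(row=1, col=0): c = -1.7100 + -0.0600i → escape time 7
(row=1, col=1): c = -1.4300 + -0.0600i → escape time 7
(row=1, col=2): c = -1.1500 + -0.0600i → escape time 7
(row=1, col=3): c = -0.8700 + -0.0600i → escape time 7
(row=1, col=4): c = -0.5900 + -0.0600i → escape time 7
(row=2, col=0): c = -1.7100 + -0.7500i → escape time 3
(row=2, col=1): c = -1.4300 + -0.7500i → escape time 3
(row=2, col=2): c = -1.1500 + -0.7500i → escape time 3
(row=2, col=3): c = -0.8700 + -0.7500i → escape time 4
(row=2, col=4): c = -0.5900 + -0.7500i → escape time 5

Answer: 33357
77777
33345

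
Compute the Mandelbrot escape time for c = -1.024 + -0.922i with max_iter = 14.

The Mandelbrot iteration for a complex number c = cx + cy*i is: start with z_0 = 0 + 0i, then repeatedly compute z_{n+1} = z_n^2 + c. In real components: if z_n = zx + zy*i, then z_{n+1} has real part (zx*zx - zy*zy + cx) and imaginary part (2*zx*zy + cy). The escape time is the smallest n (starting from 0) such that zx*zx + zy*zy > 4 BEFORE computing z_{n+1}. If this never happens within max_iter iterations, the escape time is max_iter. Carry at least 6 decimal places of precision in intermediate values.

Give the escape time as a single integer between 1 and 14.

z_0 = 0 + 0i, c = -1.0240 + -0.9220i
Iter 1: z = -1.0240 + -0.9220i, |z|^2 = 1.8987
Iter 2: z = -0.8255 + 0.9663i, |z|^2 = 1.6151
Iter 3: z = -1.2762 + -2.5173i, |z|^2 = 7.9655
Escaped at iteration 3

Answer: 3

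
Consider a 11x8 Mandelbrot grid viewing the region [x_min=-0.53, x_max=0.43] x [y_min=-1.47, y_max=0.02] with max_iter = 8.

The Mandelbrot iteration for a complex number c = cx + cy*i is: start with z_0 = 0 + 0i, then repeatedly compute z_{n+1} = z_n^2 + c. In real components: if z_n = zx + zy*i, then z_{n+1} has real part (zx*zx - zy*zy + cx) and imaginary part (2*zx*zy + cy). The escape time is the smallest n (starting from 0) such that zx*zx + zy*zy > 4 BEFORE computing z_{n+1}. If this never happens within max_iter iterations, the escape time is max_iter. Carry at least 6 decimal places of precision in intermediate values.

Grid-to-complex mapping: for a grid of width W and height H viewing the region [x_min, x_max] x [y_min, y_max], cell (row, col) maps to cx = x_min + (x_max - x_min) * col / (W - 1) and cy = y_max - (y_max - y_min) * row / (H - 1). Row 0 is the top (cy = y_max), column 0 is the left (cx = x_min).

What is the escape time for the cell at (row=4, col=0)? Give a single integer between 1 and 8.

z_0 = 0 + 0i, c = -0.5300 + -0.8314i
Iter 1: z = -0.5300 + -0.8314i, |z|^2 = 0.9722
Iter 2: z = -0.9404 + 0.0499i, |z|^2 = 0.8868
Iter 3: z = 0.3518 + -0.9253i, |z|^2 = 0.9799
Iter 4: z = -1.2623 + -1.4825i, |z|^2 = 3.7911
Iter 5: z = -1.1342 + 2.9112i, |z|^2 = 9.7618
Escaped at iteration 5

Answer: 5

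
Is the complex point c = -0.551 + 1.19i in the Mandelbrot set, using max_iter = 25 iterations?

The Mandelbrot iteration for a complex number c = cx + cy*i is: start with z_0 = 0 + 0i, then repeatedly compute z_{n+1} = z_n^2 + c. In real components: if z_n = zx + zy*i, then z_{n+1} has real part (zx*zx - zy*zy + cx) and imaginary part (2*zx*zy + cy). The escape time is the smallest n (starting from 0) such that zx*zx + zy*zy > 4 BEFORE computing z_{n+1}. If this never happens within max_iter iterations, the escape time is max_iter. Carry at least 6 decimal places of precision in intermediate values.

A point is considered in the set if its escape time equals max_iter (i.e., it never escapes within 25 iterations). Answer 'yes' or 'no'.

z_0 = 0 + 0i, c = -0.5510 + 1.1900i
Iter 1: z = -0.5510 + 1.1900i, |z|^2 = 1.7197
Iter 2: z = -1.6635 + -0.1214i, |z|^2 = 2.7820
Iter 3: z = 2.2015 + 1.5938i, |z|^2 = 7.3869
Escaped at iteration 3

Answer: no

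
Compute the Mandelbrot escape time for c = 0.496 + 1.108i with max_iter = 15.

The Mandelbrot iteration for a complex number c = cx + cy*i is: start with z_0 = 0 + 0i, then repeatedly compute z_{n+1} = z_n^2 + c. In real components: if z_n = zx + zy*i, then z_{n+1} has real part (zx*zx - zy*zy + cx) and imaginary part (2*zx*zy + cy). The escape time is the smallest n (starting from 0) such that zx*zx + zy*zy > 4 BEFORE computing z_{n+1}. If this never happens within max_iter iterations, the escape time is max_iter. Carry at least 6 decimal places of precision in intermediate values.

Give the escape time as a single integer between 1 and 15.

Answer: 2

Derivation:
z_0 = 0 + 0i, c = 0.4960 + 1.1080i
Iter 1: z = 0.4960 + 1.1080i, |z|^2 = 1.4737
Iter 2: z = -0.4856 + 2.2071i, |z|^2 = 5.1073
Escaped at iteration 2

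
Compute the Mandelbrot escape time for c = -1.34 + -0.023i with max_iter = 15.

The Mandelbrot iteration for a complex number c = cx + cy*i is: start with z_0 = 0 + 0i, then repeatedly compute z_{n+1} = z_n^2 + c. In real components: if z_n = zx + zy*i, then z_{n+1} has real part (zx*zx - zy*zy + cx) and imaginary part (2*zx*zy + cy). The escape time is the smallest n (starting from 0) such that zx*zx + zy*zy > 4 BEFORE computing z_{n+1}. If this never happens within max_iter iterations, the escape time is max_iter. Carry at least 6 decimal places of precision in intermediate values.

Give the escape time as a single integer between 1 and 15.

z_0 = 0 + 0i, c = -1.3400 + -0.0230i
Iter 1: z = -1.3400 + -0.0230i, |z|^2 = 1.7961
Iter 2: z = 0.4551 + 0.0386i, |z|^2 = 0.2086
Iter 3: z = -1.1344 + 0.0122i, |z|^2 = 1.2870
Iter 4: z = -0.0533 + -0.0506i, |z|^2 = 0.0054
Iter 5: z = -1.3397 + -0.0176i, |z|^2 = 1.7952
Iter 6: z = 0.4545 + 0.0242i, |z|^2 = 0.2072
Iter 7: z = -1.1340 + -0.0010i, |z|^2 = 1.2859
Iter 8: z = -0.0541 + -0.0207i, |z|^2 = 0.0034
Iter 9: z = -1.3375 + -0.0208i, |z|^2 = 1.7893
Iter 10: z = 0.4485 + 0.0325i, |z|^2 = 0.2022
Iter 11: z = -1.1399 + 0.0062i, |z|^2 = 1.2995
Iter 12: z = -0.0406 + -0.0371i, |z|^2 = 0.0030
Iter 13: z = -1.3397 + -0.0200i, |z|^2 = 1.7953
Iter 14: z = 0.4545 + 0.0306i, |z|^2 = 0.2075

Answer: 15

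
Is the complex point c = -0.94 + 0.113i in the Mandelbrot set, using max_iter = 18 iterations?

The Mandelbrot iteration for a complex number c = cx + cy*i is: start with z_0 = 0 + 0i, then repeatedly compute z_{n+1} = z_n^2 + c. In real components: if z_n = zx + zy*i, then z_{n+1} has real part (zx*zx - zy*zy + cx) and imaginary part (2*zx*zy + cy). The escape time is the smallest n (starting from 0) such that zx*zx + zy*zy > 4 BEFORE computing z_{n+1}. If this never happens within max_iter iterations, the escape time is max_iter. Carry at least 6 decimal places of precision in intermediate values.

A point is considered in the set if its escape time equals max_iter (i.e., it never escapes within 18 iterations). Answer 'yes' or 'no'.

z_0 = 0 + 0i, c = -0.9400 + 0.1130i
Iter 1: z = -0.9400 + 0.1130i, |z|^2 = 0.8964
Iter 2: z = -0.0692 + -0.0994i, |z|^2 = 0.0147
Iter 3: z = -0.9451 + 0.1268i, |z|^2 = 0.9093
Iter 4: z = -0.0628 + -0.1266i, |z|^2 = 0.0200
Iter 5: z = -0.9521 + 0.1289i, |z|^2 = 0.9231
Iter 6: z = -0.0502 + -0.1325i, |z|^2 = 0.0201
Iter 7: z = -0.9550 + 0.1263i, |z|^2 = 0.9280
Iter 8: z = -0.0439 + -0.1282i, |z|^2 = 0.0184
Iter 9: z = -0.9545 + 0.1242i, |z|^2 = 0.9265
Iter 10: z = -0.0443 + -0.1242i, |z|^2 = 0.0174
Iter 11: z = -0.9535 + 0.1240i, |z|^2 = 0.9245
Iter 12: z = -0.0463 + -0.1235i, |z|^2 = 0.0174
Iter 13: z = -0.9531 + 0.1244i, |z|^2 = 0.9239
Iter 14: z = -0.0471 + -0.1242i, |z|^2 = 0.0176
Iter 15: z = -0.9532 + 0.1247i, |z|^2 = 0.9242
Iter 16: z = -0.0469 + -0.1247i, |z|^2 = 0.0178
Iter 17: z = -0.9534 + 0.1247i, |z|^2 = 0.9244
Did not escape in 18 iterations → in set

Answer: yes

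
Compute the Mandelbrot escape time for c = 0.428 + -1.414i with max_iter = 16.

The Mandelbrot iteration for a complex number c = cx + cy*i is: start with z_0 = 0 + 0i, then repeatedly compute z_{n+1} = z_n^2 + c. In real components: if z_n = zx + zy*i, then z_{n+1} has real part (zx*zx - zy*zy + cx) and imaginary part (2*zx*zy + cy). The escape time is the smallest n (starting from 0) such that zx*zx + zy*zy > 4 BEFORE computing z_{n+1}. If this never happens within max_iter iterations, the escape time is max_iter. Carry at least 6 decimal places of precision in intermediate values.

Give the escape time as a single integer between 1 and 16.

z_0 = 0 + 0i, c = 0.4280 + -1.4140i
Iter 1: z = 0.4280 + -1.4140i, |z|^2 = 2.1826
Iter 2: z = -1.3882 + -2.6244i, |z|^2 = 8.8145
Escaped at iteration 2

Answer: 2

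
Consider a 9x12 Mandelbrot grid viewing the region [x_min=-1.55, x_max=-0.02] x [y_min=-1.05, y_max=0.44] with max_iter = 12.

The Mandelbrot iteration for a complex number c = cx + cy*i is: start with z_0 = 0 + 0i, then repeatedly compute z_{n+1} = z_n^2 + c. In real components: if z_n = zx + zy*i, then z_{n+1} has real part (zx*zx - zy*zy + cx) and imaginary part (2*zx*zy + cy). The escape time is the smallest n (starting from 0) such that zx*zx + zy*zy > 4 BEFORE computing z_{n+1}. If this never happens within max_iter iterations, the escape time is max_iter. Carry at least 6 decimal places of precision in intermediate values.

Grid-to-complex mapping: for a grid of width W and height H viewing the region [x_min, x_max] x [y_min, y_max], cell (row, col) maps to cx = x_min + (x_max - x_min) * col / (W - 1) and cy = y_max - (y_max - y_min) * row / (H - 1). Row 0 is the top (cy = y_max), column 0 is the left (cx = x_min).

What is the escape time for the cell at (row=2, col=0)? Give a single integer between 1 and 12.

Answer: 5

Derivation:
z_0 = 0 + 0i, c = -1.5500 + 0.1691i
Iter 1: z = -1.5500 + 0.1691i, |z|^2 = 2.4311
Iter 2: z = 0.8239 + -0.3551i, |z|^2 = 0.8049
Iter 3: z = -0.9973 + -0.4160i, |z|^2 = 1.1676
Iter 4: z = -0.7285 + 0.9989i, |z|^2 = 1.5285
Iter 5: z = -2.0170 + -1.2864i, |z|^2 = 5.7230
Escaped at iteration 5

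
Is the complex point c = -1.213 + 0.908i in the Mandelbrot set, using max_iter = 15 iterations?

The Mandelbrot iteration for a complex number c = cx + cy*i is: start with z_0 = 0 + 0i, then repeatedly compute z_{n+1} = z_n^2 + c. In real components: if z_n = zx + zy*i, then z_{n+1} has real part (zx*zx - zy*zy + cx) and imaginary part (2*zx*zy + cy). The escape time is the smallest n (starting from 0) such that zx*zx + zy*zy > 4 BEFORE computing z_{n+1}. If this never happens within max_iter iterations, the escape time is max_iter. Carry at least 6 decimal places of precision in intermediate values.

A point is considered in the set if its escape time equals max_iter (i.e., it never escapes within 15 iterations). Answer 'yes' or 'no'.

Answer: no

Derivation:
z_0 = 0 + 0i, c = -1.2130 + 0.9080i
Iter 1: z = -1.2130 + 0.9080i, |z|^2 = 2.2958
Iter 2: z = -0.5661 + -1.2948i, |z|^2 = 1.9970
Iter 3: z = -2.5691 + 2.3740i, |z|^2 = 12.2358
Escaped at iteration 3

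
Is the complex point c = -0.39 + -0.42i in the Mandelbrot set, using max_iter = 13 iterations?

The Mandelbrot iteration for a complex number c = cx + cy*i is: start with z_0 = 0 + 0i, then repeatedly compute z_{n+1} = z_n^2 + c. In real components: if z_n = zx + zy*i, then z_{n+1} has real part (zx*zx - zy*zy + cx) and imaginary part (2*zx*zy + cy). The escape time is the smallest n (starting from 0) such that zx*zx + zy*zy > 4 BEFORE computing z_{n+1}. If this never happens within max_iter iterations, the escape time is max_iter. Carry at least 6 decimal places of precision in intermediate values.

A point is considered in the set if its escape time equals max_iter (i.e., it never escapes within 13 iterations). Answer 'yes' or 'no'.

Answer: yes

Derivation:
z_0 = 0 + 0i, c = -0.3900 + -0.4200i
Iter 1: z = -0.3900 + -0.4200i, |z|^2 = 0.3285
Iter 2: z = -0.4143 + -0.0924i, |z|^2 = 0.1802
Iter 3: z = -0.2269 + -0.3434i, |z|^2 = 0.1694
Iter 4: z = -0.4565 + -0.2642i, |z|^2 = 0.2781
Iter 5: z = -0.2514 + -0.1788i, |z|^2 = 0.0952
Iter 6: z = -0.3588 + -0.3301i, |z|^2 = 0.2377
Iter 7: z = -0.3702 + -0.1832i, |z|^2 = 0.1706
Iter 8: z = -0.2865 + -0.2844i, |z|^2 = 0.1629
Iter 9: z = -0.3888 + -0.2571i, |z|^2 = 0.2172
Iter 10: z = -0.3049 + -0.2201i, |z|^2 = 0.1414
Iter 11: z = -0.3455 + -0.2858i, |z|^2 = 0.2010
Iter 12: z = -0.3523 + -0.2225i, |z|^2 = 0.1737
Did not escape in 13 iterations → in set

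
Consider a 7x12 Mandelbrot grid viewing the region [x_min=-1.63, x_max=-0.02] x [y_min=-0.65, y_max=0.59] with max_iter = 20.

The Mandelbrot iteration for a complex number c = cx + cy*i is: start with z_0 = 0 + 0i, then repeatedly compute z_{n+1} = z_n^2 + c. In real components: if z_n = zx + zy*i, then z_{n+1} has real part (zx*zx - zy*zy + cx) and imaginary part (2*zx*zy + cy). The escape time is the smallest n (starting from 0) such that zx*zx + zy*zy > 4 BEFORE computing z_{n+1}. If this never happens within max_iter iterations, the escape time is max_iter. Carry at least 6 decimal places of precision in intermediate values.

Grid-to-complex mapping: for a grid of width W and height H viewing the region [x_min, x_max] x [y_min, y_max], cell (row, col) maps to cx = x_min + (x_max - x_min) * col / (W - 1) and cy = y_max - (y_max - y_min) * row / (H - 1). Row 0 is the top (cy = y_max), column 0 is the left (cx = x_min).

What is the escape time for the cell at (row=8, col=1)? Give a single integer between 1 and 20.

Answer: 6

Derivation:
z_0 = 0 + 0i, c = -1.3617 + -0.3118i
Iter 1: z = -1.3617 + -0.3118i, |z|^2 = 1.9514
Iter 2: z = 0.3952 + 0.5374i, |z|^2 = 0.4450
Iter 3: z = -1.4942 + 0.1130i, |z|^2 = 2.2454
Iter 4: z = 0.8583 + -0.6494i, |z|^2 = 1.1583
Iter 5: z = -1.0468 + -1.4265i, |z|^2 = 3.1306
Iter 6: z = -2.3008 + 2.6746i, |z|^2 = 12.4473
Escaped at iteration 6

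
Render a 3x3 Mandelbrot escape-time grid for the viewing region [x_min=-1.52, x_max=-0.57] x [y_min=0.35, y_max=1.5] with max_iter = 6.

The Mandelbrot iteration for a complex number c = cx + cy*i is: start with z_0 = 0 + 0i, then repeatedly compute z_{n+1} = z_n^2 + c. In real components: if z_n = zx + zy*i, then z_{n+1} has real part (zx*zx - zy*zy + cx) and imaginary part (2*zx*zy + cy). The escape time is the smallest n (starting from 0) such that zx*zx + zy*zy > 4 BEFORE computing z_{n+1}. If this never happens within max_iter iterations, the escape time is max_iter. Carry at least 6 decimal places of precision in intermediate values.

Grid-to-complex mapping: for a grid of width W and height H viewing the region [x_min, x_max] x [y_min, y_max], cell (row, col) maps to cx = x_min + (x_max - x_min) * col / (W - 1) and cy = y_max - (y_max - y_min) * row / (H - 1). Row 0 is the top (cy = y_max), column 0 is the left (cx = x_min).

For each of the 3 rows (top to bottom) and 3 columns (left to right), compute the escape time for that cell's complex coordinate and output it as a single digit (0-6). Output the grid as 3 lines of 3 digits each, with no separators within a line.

Answer: 122
334
466

Derivation:
(row=0, col=0): c = -1.5200 + 1.5000i → escape time 1
(row=0, col=1): c = -1.0450 + 1.5000i → escape time 2
(row=0, col=2): c = -0.5700 + 1.5000i → escape time 2
(row=1, col=0): c = -1.5200 + 0.9250i → escape time 3
(row=1, col=1): c = -1.0450 + 0.9250i → escape time 3
(row=1, col=2): c = -0.5700 + 0.9250i → escape time 4
(row=2, col=0): c = -1.5200 + 0.3500i → escape time 4
(row=2, col=1): c = -1.0450 + 0.3500i → escape time 6
(row=2, col=2): c = -0.5700 + 0.3500i → escape time 6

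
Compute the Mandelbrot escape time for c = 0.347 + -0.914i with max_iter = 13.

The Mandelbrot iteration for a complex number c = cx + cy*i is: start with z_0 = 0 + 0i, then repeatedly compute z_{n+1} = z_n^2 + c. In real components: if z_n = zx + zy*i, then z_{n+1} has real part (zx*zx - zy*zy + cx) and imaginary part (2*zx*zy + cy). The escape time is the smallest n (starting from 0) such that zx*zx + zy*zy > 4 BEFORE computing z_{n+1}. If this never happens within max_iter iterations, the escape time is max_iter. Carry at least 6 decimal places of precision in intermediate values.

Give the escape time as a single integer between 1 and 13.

z_0 = 0 + 0i, c = 0.3470 + -0.9140i
Iter 1: z = 0.3470 + -0.9140i, |z|^2 = 0.9558
Iter 2: z = -0.3680 + -1.5483i, |z|^2 = 2.5327
Iter 3: z = -1.9149 + 0.2255i, |z|^2 = 3.7176
Iter 4: z = 3.9629 + -1.7777i, |z|^2 = 18.8644
Escaped at iteration 4

Answer: 4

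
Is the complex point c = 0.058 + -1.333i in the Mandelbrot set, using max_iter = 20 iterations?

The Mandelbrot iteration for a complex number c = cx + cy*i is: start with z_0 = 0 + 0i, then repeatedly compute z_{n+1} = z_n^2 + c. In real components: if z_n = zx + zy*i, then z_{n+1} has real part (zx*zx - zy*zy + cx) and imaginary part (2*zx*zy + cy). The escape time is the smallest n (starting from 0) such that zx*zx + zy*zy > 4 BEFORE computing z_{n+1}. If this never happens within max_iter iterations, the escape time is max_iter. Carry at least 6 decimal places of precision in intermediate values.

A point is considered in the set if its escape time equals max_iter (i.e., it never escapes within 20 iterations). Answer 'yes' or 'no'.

z_0 = 0 + 0i, c = 0.0580 + -1.3330i
Iter 1: z = 0.0580 + -1.3330i, |z|^2 = 1.7803
Iter 2: z = -1.7155 + -1.4876i, |z|^2 = 5.1561
Escaped at iteration 2

Answer: no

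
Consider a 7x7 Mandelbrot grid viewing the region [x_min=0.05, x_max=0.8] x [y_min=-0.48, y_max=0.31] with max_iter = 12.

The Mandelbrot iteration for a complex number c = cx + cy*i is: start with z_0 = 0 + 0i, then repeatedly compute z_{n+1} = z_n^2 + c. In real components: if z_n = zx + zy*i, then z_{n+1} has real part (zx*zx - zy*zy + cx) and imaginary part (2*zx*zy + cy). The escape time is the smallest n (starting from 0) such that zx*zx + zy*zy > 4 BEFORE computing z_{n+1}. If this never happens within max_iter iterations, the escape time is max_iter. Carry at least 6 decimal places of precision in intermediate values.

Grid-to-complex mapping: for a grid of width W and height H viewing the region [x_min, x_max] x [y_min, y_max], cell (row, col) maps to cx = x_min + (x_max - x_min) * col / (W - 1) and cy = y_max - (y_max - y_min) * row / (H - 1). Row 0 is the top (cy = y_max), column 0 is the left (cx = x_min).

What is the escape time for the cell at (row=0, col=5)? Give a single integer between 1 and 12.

z_0 = 0 + 0i, c = 0.6750 + 0.3100i
Iter 1: z = 0.6750 + 0.3100i, |z|^2 = 0.5517
Iter 2: z = 1.0345 + 0.7285i, |z|^2 = 1.6010
Iter 3: z = 1.2145 + 1.8173i, |z|^2 = 4.7777
Escaped at iteration 3

Answer: 3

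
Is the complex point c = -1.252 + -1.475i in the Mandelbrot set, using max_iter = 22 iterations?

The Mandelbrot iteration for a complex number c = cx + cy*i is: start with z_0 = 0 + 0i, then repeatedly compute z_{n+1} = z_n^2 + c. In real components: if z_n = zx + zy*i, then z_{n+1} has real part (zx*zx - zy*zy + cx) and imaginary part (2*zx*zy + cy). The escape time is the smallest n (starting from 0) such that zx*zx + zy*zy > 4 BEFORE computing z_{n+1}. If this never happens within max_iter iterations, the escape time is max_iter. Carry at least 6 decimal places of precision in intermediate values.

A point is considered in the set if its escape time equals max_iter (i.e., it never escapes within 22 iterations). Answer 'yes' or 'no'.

Answer: no

Derivation:
z_0 = 0 + 0i, c = -1.2520 + -1.4750i
Iter 1: z = -1.2520 + -1.4750i, |z|^2 = 3.7431
Iter 2: z = -1.8601 + 2.2184i, |z|^2 = 8.3813
Escaped at iteration 2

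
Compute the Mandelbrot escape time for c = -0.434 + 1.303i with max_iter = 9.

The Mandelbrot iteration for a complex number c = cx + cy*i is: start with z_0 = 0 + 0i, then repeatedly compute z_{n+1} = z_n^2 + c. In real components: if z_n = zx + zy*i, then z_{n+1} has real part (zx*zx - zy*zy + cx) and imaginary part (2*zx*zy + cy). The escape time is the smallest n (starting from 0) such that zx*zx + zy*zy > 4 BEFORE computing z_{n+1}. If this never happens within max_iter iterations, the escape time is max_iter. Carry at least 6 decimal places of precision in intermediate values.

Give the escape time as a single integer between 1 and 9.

z_0 = 0 + 0i, c = -0.4340 + 1.3030i
Iter 1: z = -0.4340 + 1.3030i, |z|^2 = 1.8862
Iter 2: z = -1.9435 + 0.1720i, |z|^2 = 3.8066
Iter 3: z = 3.3134 + 0.6345i, |z|^2 = 11.3813
Escaped at iteration 3

Answer: 3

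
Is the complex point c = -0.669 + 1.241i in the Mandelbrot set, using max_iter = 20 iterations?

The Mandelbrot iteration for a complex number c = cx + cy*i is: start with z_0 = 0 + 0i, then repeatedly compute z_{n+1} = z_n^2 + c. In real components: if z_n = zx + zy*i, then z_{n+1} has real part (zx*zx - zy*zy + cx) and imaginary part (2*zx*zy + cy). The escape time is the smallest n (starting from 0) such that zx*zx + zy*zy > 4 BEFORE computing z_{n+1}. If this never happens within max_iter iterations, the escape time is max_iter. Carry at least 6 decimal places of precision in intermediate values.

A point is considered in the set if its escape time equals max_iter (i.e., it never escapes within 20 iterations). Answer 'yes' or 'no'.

z_0 = 0 + 0i, c = -0.6690 + 1.2410i
Iter 1: z = -0.6690 + 1.2410i, |z|^2 = 1.9876
Iter 2: z = -1.7615 + -0.4195i, |z|^2 = 3.2789
Iter 3: z = 2.2580 + 2.7188i, |z|^2 = 12.4903
Escaped at iteration 3

Answer: no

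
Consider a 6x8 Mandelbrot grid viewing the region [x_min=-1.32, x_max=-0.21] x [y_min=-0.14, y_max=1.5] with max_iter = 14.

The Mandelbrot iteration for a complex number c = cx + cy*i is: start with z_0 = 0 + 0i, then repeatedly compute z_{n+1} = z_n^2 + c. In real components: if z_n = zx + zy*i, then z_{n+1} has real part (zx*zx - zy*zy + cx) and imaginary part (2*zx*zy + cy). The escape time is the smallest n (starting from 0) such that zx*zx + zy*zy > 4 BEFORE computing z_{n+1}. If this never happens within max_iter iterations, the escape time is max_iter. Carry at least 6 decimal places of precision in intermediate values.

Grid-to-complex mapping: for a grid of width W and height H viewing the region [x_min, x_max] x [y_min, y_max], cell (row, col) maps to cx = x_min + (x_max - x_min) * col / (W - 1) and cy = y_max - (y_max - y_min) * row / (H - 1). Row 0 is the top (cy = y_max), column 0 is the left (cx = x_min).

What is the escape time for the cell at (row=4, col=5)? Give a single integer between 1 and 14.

Answer: 14

Derivation:
z_0 = 0 + 0i, c = -0.2100 + 0.5629i
Iter 1: z = -0.2100 + 0.5629i, |z|^2 = 0.3609
Iter 2: z = -0.4827 + 0.3265i, |z|^2 = 0.3396
Iter 3: z = -0.0836 + 0.2477i, |z|^2 = 0.0683
Iter 4: z = -0.2644 + 0.5215i, |z|^2 = 0.3418
Iter 5: z = -0.4120 + 0.2871i, |z|^2 = 0.2522
Iter 6: z = -0.1227 + 0.3262i, |z|^2 = 0.1215
Iter 7: z = -0.3014 + 0.4828i, |z|^2 = 0.3239
Iter 8: z = -0.3523 + 0.2718i, |z|^2 = 0.1980
Iter 9: z = -0.1598 + 0.3713i, |z|^2 = 0.1634
Iter 10: z = -0.3224 + 0.4442i, |z|^2 = 0.3012
Iter 11: z = -0.3034 + 0.2765i, |z|^2 = 0.1685
Iter 12: z = -0.1944 + 0.3951i, |z|^2 = 0.1939
Iter 13: z = -0.3283 + 0.4092i, |z|^2 = 0.2753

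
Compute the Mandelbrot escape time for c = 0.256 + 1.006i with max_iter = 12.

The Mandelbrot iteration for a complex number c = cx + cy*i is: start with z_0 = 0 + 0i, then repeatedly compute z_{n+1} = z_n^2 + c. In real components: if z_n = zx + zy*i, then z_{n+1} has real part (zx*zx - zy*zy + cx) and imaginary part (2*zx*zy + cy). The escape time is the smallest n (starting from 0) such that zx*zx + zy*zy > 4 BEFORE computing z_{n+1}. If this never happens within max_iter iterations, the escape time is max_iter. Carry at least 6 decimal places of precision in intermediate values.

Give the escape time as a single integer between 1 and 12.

z_0 = 0 + 0i, c = 0.2560 + 1.0060i
Iter 1: z = 0.2560 + 1.0060i, |z|^2 = 1.0776
Iter 2: z = -0.6905 + 1.5211i, |z|^2 = 2.7905
Iter 3: z = -1.5809 + -1.0946i, |z|^2 = 3.6973
Iter 4: z = 1.5570 + 4.4668i, |z|^2 = 22.3769
Escaped at iteration 4

Answer: 4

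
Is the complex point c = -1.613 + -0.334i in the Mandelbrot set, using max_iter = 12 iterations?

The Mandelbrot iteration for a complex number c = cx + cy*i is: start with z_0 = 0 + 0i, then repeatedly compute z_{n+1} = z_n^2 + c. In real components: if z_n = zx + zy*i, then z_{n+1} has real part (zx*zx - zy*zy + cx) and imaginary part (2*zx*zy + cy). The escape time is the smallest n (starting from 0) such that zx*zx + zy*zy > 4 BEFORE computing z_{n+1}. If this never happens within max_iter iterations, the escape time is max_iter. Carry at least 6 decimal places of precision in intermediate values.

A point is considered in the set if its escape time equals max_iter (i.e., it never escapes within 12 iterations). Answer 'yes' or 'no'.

z_0 = 0 + 0i, c = -1.6130 + -0.3340i
Iter 1: z = -1.6130 + -0.3340i, |z|^2 = 2.7133
Iter 2: z = 0.8772 + 0.7435i, |z|^2 = 1.3223
Iter 3: z = -1.3963 + 0.9704i, |z|^2 = 2.8912
Iter 4: z = -0.6051 + -3.0438i, |z|^2 = 9.6311
Escaped at iteration 4

Answer: no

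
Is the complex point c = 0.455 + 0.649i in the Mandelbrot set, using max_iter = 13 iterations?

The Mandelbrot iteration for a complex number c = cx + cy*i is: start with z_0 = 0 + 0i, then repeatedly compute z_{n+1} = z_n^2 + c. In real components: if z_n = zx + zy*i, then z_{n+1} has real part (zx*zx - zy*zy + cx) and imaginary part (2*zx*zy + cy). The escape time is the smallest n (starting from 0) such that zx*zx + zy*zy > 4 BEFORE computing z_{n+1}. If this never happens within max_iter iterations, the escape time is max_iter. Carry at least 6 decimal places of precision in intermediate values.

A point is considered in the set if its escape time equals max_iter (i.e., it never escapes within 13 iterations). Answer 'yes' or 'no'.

z_0 = 0 + 0i, c = 0.4550 + 0.6490i
Iter 1: z = 0.4550 + 0.6490i, |z|^2 = 0.6282
Iter 2: z = 0.2408 + 1.2396i, |z|^2 = 1.5946
Iter 3: z = -1.0236 + 1.2460i, |z|^2 = 2.6004
Iter 4: z = -0.0499 + -1.9019i, |z|^2 = 3.6196
Iter 5: z = -3.1596 + 0.8388i, |z|^2 = 10.6869
Escaped at iteration 5

Answer: no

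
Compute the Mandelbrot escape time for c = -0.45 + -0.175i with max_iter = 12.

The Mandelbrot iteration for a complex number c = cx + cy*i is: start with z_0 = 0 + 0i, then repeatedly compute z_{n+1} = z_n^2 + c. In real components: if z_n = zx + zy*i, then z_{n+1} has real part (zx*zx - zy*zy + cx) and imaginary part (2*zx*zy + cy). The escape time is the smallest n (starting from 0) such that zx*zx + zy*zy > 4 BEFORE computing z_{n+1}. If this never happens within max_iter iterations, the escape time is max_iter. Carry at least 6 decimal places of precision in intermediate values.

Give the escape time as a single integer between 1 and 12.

z_0 = 0 + 0i, c = -0.4500 + -0.1750i
Iter 1: z = -0.4500 + -0.1750i, |z|^2 = 0.2331
Iter 2: z = -0.2781 + -0.0175i, |z|^2 = 0.0777
Iter 3: z = -0.3730 + -0.1653i, |z|^2 = 0.1664
Iter 4: z = -0.3382 + -0.0517i, |z|^2 = 0.1171
Iter 5: z = -0.3383 + -0.1400i, |z|^2 = 0.1340
Iter 6: z = -0.3552 + -0.0803i, |z|^2 = 0.1326
Iter 7: z = -0.3303 + -0.1180i, |z|^2 = 0.1230
Iter 8: z = -0.3548 + -0.0971i, |z|^2 = 0.1353
Iter 9: z = -0.3335 + -0.1061i, |z|^2 = 0.1225
Iter 10: z = -0.3500 + -0.1042i, |z|^2 = 0.1334
Iter 11: z = -0.3383 + -0.1020i, |z|^2 = 0.1249

Answer: 12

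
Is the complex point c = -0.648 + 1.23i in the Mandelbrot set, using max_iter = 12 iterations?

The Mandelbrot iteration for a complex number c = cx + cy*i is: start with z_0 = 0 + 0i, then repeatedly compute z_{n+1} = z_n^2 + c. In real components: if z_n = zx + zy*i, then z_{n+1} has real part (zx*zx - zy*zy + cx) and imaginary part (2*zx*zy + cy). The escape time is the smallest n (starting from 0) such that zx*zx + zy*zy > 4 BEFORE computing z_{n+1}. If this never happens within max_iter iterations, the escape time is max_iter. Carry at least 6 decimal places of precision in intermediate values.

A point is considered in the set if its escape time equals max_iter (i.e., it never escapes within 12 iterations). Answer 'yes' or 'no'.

Answer: no

Derivation:
z_0 = 0 + 0i, c = -0.6480 + 1.2300i
Iter 1: z = -0.6480 + 1.2300i, |z|^2 = 1.9328
Iter 2: z = -1.7410 + -0.3641i, |z|^2 = 3.1636
Iter 3: z = 2.2505 + 2.4977i, |z|^2 = 11.3034
Escaped at iteration 3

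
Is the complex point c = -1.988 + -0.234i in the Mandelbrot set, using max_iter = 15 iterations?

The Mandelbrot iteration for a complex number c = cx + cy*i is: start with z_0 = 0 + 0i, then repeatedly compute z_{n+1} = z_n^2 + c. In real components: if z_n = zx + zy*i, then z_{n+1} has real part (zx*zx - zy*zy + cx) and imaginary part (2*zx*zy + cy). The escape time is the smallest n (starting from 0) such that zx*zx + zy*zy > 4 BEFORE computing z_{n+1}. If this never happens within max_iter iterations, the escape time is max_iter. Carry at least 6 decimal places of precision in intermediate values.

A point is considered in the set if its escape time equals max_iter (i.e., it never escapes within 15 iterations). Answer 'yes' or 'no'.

Answer: no

Derivation:
z_0 = 0 + 0i, c = -1.9880 + -0.2340i
Iter 1: z = -1.9880 + -0.2340i, |z|^2 = 4.0069
Escaped at iteration 1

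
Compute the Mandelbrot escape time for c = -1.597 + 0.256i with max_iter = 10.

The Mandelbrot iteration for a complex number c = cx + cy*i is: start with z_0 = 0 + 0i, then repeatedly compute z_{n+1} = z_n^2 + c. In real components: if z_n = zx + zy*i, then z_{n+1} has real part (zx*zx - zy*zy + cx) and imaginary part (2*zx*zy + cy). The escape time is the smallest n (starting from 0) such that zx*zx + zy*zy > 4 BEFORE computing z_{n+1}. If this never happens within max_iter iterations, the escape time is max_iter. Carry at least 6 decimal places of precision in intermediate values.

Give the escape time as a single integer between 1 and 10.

Answer: 4

Derivation:
z_0 = 0 + 0i, c = -1.5970 + 0.2560i
Iter 1: z = -1.5970 + 0.2560i, |z|^2 = 2.6159
Iter 2: z = 0.8879 + -0.5617i, |z|^2 = 1.1038
Iter 3: z = -1.1241 + -0.7414i, |z|^2 = 1.8133
Iter 4: z = -0.8829 + 1.9228i, |z|^2 = 4.4768
Escaped at iteration 4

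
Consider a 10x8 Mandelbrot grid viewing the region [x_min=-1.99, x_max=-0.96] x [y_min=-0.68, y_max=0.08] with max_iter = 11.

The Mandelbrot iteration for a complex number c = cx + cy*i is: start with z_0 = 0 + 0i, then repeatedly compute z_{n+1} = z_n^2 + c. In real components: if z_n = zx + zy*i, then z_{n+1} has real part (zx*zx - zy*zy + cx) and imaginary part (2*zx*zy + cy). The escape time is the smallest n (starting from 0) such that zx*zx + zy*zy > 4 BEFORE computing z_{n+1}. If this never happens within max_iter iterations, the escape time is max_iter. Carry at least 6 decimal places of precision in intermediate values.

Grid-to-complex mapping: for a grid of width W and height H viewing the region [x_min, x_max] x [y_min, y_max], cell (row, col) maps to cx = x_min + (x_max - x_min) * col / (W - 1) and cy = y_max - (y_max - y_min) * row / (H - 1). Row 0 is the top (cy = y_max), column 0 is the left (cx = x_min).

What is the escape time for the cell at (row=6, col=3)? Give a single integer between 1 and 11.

z_0 = 0 + 0i, c = -1.6467 + -0.5714i
Iter 1: z = -1.6467 + -0.5714i, |z|^2 = 3.0380
Iter 2: z = 0.7383 + 1.3105i, |z|^2 = 2.2625
Iter 3: z = -2.8189 + 1.3637i, |z|^2 = 9.8058
Escaped at iteration 3

Answer: 3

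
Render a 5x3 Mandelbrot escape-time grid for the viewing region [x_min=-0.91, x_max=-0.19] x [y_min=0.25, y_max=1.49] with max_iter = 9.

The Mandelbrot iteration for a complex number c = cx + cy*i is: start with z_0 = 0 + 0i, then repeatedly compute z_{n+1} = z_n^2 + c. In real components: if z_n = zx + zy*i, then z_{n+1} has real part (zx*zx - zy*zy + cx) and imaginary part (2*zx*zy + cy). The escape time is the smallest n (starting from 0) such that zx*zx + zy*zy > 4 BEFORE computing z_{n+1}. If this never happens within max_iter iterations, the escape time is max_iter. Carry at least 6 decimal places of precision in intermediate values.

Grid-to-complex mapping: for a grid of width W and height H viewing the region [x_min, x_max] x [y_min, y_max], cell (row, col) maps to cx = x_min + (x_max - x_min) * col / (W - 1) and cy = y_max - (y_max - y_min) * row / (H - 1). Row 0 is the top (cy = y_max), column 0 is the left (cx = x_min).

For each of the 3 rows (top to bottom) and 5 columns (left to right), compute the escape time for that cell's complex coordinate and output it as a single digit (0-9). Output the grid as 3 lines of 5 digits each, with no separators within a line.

(row=0, col=0): c = -0.9100 + 1.4900i → escape time 2
(row=0, col=1): c = -0.7300 + 1.4900i → escape time 2
(row=0, col=2): c = -0.5500 + 1.4900i → escape time 2
(row=0, col=3): c = -0.3700 + 1.4900i → escape time 2
(row=0, col=4): c = -0.1900 + 1.4900i → escape time 2
(row=1, col=0): c = -0.9100 + 0.8700i → escape time 3
(row=1, col=1): c = -0.7300 + 0.8700i → escape time 4
(row=1, col=2): c = -0.5500 + 0.8700i → escape time 4
(row=1, col=3): c = -0.3700 + 0.8700i → escape time 5
(row=1, col=4): c = -0.1900 + 0.8700i → escape time 9
(row=2, col=0): c = -0.9100 + 0.2500i → escape time 9
(row=2, col=1): c = -0.7300 + 0.2500i → escape time 9
(row=2, col=2): c = -0.5500 + 0.2500i → escape time 9
(row=2, col=3): c = -0.3700 + 0.2500i → escape time 9
(row=2, col=4): c = -0.1900 + 0.2500i → escape time 9

Answer: 22222
34459
99999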